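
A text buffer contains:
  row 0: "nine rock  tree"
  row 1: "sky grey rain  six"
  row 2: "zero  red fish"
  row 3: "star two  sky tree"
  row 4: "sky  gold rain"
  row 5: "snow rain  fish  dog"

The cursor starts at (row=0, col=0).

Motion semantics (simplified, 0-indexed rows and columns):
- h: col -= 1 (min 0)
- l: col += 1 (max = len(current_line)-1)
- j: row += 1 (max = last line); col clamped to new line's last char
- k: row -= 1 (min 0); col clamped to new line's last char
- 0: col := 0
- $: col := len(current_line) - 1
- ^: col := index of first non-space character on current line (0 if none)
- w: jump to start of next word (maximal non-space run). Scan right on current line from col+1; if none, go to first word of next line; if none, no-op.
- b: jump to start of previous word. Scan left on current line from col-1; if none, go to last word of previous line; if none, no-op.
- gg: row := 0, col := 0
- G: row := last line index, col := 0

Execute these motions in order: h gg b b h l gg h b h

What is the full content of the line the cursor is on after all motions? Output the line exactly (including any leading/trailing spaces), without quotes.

Answer: nine rock  tree

Derivation:
After 1 (h): row=0 col=0 char='n'
After 2 (gg): row=0 col=0 char='n'
After 3 (b): row=0 col=0 char='n'
After 4 (b): row=0 col=0 char='n'
After 5 (h): row=0 col=0 char='n'
After 6 (l): row=0 col=1 char='i'
After 7 (gg): row=0 col=0 char='n'
After 8 (h): row=0 col=0 char='n'
After 9 (b): row=0 col=0 char='n'
After 10 (h): row=0 col=0 char='n'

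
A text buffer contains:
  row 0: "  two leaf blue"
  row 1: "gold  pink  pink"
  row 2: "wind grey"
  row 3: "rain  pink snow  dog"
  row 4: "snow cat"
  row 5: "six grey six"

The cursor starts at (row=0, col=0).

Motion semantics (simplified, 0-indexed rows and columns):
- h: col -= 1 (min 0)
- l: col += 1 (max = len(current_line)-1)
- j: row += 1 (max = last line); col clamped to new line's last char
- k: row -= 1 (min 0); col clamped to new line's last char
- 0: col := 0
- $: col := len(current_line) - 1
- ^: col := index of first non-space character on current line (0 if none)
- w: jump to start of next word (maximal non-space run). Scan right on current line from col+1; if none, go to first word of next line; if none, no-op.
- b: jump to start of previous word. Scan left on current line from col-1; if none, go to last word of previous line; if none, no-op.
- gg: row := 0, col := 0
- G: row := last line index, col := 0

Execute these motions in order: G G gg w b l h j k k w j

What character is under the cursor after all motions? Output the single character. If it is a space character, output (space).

Answer: p

Derivation:
After 1 (G): row=5 col=0 char='s'
After 2 (G): row=5 col=0 char='s'
After 3 (gg): row=0 col=0 char='_'
After 4 (w): row=0 col=2 char='t'
After 5 (b): row=0 col=2 char='t'
After 6 (l): row=0 col=3 char='w'
After 7 (h): row=0 col=2 char='t'
After 8 (j): row=1 col=2 char='l'
After 9 (k): row=0 col=2 char='t'
After 10 (k): row=0 col=2 char='t'
After 11 (w): row=0 col=6 char='l'
After 12 (j): row=1 col=6 char='p'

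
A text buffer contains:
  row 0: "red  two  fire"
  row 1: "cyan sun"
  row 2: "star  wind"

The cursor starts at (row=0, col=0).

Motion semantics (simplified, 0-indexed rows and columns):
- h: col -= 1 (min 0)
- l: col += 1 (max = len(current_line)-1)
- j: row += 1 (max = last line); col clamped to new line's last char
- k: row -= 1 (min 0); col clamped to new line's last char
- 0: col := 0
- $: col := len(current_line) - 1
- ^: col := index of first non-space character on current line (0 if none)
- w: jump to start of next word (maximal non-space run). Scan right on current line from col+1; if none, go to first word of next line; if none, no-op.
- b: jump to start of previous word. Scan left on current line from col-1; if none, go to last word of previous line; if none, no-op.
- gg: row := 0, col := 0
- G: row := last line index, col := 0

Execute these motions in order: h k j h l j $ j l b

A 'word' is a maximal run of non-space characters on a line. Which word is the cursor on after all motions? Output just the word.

Answer: wind

Derivation:
After 1 (h): row=0 col=0 char='r'
After 2 (k): row=0 col=0 char='r'
After 3 (j): row=1 col=0 char='c'
After 4 (h): row=1 col=0 char='c'
After 5 (l): row=1 col=1 char='y'
After 6 (j): row=2 col=1 char='t'
After 7 ($): row=2 col=9 char='d'
After 8 (j): row=2 col=9 char='d'
After 9 (l): row=2 col=9 char='d'
After 10 (b): row=2 col=6 char='w'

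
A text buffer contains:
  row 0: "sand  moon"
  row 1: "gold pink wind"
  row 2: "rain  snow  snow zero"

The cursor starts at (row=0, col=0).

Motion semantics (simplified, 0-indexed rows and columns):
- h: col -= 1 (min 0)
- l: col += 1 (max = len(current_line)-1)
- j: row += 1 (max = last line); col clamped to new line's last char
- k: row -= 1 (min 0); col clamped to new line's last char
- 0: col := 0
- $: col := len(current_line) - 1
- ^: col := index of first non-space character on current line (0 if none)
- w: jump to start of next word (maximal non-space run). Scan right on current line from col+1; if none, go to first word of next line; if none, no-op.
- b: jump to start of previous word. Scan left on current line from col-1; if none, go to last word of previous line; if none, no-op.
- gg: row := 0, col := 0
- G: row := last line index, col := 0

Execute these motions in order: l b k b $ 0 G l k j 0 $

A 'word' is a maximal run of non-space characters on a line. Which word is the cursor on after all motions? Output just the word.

After 1 (l): row=0 col=1 char='a'
After 2 (b): row=0 col=0 char='s'
After 3 (k): row=0 col=0 char='s'
After 4 (b): row=0 col=0 char='s'
After 5 ($): row=0 col=9 char='n'
After 6 (0): row=0 col=0 char='s'
After 7 (G): row=2 col=0 char='r'
After 8 (l): row=2 col=1 char='a'
After 9 (k): row=1 col=1 char='o'
After 10 (j): row=2 col=1 char='a'
After 11 (0): row=2 col=0 char='r'
After 12 ($): row=2 col=20 char='o'

Answer: zero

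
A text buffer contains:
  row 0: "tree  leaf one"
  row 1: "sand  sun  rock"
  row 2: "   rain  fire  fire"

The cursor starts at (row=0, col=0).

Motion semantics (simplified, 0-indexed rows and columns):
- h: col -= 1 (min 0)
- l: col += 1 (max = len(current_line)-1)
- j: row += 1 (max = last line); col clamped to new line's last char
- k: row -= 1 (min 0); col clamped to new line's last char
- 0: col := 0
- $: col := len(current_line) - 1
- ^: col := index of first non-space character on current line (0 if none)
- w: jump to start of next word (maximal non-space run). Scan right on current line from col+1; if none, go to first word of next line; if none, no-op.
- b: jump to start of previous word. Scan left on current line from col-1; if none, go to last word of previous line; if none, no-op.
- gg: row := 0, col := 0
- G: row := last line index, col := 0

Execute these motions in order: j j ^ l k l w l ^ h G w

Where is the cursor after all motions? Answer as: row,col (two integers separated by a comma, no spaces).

After 1 (j): row=1 col=0 char='s'
After 2 (j): row=2 col=0 char='_'
After 3 (^): row=2 col=3 char='r'
After 4 (l): row=2 col=4 char='a'
After 5 (k): row=1 col=4 char='_'
After 6 (l): row=1 col=5 char='_'
After 7 (w): row=1 col=6 char='s'
After 8 (l): row=1 col=7 char='u'
After 9 (^): row=1 col=0 char='s'
After 10 (h): row=1 col=0 char='s'
After 11 (G): row=2 col=0 char='_'
After 12 (w): row=2 col=3 char='r'

Answer: 2,3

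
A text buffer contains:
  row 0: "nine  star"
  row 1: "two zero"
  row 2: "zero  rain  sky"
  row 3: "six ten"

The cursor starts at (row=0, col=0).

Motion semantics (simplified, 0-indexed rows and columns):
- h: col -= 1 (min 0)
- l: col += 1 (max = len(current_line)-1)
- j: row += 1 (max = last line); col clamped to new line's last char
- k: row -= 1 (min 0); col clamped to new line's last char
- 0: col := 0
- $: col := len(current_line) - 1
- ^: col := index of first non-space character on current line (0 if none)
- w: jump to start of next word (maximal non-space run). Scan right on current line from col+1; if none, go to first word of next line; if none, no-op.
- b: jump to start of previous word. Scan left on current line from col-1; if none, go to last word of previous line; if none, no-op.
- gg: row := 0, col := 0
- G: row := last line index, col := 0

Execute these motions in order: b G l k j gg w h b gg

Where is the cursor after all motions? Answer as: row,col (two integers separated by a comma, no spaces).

After 1 (b): row=0 col=0 char='n'
After 2 (G): row=3 col=0 char='s'
After 3 (l): row=3 col=1 char='i'
After 4 (k): row=2 col=1 char='e'
After 5 (j): row=3 col=1 char='i'
After 6 (gg): row=0 col=0 char='n'
After 7 (w): row=0 col=6 char='s'
After 8 (h): row=0 col=5 char='_'
After 9 (b): row=0 col=0 char='n'
After 10 (gg): row=0 col=0 char='n'

Answer: 0,0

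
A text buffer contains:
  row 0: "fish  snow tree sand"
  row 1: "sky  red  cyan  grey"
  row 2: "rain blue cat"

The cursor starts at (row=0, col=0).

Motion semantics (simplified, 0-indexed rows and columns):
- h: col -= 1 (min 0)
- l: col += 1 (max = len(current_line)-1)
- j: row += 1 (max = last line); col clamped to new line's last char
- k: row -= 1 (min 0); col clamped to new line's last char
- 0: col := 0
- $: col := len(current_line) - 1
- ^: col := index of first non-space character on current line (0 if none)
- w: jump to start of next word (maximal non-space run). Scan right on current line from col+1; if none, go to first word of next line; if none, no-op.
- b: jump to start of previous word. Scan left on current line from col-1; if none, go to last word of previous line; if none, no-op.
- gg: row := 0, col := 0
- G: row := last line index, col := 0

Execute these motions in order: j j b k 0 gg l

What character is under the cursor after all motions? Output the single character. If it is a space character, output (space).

After 1 (j): row=1 col=0 char='s'
After 2 (j): row=2 col=0 char='r'
After 3 (b): row=1 col=16 char='g'
After 4 (k): row=0 col=16 char='s'
After 5 (0): row=0 col=0 char='f'
After 6 (gg): row=0 col=0 char='f'
After 7 (l): row=0 col=1 char='i'

Answer: i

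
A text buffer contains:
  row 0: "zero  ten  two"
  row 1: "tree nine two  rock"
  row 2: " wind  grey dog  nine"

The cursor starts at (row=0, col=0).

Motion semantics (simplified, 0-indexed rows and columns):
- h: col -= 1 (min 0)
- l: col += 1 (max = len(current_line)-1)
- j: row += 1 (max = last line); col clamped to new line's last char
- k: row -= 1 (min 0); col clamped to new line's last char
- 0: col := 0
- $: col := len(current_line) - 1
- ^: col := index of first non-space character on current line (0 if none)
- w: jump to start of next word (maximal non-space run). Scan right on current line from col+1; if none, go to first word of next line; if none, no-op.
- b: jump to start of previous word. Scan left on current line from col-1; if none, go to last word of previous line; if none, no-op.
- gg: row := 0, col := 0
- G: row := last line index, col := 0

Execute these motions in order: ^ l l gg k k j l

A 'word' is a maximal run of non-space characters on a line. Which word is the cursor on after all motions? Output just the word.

After 1 (^): row=0 col=0 char='z'
After 2 (l): row=0 col=1 char='e'
After 3 (l): row=0 col=2 char='r'
After 4 (gg): row=0 col=0 char='z'
After 5 (k): row=0 col=0 char='z'
After 6 (k): row=0 col=0 char='z'
After 7 (j): row=1 col=0 char='t'
After 8 (l): row=1 col=1 char='r'

Answer: tree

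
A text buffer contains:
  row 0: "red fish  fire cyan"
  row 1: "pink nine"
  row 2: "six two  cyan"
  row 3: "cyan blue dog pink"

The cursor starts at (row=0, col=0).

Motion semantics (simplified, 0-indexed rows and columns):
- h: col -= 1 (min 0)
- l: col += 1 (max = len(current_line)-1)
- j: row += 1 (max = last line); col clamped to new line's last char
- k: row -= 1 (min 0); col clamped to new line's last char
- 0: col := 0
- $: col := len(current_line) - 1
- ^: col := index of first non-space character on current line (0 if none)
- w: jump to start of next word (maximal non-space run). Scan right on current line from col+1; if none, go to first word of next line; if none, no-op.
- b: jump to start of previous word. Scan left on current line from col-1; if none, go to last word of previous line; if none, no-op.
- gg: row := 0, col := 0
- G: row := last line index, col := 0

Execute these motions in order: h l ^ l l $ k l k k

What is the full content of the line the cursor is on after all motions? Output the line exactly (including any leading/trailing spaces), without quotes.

After 1 (h): row=0 col=0 char='r'
After 2 (l): row=0 col=1 char='e'
After 3 (^): row=0 col=0 char='r'
After 4 (l): row=0 col=1 char='e'
After 5 (l): row=0 col=2 char='d'
After 6 ($): row=0 col=18 char='n'
After 7 (k): row=0 col=18 char='n'
After 8 (l): row=0 col=18 char='n'
After 9 (k): row=0 col=18 char='n'
After 10 (k): row=0 col=18 char='n'

Answer: red fish  fire cyan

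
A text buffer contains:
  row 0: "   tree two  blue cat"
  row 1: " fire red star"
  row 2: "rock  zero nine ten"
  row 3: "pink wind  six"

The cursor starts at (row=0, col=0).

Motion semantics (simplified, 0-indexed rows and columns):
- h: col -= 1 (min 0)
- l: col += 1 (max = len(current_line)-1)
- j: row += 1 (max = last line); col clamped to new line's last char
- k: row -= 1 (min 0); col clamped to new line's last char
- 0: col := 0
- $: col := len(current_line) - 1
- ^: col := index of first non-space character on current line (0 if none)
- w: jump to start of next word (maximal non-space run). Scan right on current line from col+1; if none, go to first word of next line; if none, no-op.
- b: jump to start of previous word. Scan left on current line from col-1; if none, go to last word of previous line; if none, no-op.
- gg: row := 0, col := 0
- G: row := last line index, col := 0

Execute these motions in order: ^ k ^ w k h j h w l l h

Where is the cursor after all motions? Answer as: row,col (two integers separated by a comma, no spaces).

Answer: 1,11

Derivation:
After 1 (^): row=0 col=3 char='t'
After 2 (k): row=0 col=3 char='t'
After 3 (^): row=0 col=3 char='t'
After 4 (w): row=0 col=8 char='t'
After 5 (k): row=0 col=8 char='t'
After 6 (h): row=0 col=7 char='_'
After 7 (j): row=1 col=7 char='e'
After 8 (h): row=1 col=6 char='r'
After 9 (w): row=1 col=10 char='s'
After 10 (l): row=1 col=11 char='t'
After 11 (l): row=1 col=12 char='a'
After 12 (h): row=1 col=11 char='t'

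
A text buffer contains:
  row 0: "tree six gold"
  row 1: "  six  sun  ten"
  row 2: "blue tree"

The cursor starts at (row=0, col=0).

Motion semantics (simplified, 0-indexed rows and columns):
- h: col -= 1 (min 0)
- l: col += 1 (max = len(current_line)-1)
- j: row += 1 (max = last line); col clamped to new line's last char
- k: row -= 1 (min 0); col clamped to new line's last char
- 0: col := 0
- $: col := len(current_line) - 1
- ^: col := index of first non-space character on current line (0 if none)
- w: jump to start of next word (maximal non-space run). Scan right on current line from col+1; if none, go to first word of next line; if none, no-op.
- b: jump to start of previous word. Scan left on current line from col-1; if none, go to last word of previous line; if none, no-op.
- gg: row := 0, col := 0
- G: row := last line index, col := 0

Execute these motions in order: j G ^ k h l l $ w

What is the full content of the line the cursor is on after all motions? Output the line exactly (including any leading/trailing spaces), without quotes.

After 1 (j): row=1 col=0 char='_'
After 2 (G): row=2 col=0 char='b'
After 3 (^): row=2 col=0 char='b'
After 4 (k): row=1 col=0 char='_'
After 5 (h): row=1 col=0 char='_'
After 6 (l): row=1 col=1 char='_'
After 7 (l): row=1 col=2 char='s'
After 8 ($): row=1 col=14 char='n'
After 9 (w): row=2 col=0 char='b'

Answer: blue tree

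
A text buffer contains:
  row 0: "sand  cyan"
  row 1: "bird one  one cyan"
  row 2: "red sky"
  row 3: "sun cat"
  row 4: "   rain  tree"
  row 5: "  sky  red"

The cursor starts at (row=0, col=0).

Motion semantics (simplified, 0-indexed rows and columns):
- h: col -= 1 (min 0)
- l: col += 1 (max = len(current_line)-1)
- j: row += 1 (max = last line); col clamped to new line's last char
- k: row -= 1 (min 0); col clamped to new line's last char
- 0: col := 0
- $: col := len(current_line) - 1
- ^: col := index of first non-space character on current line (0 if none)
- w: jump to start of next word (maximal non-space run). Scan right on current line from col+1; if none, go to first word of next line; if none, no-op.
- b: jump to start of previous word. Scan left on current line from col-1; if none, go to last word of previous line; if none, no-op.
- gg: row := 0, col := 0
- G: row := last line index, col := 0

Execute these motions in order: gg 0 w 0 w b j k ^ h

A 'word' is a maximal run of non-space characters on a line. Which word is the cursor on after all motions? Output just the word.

Answer: sand

Derivation:
After 1 (gg): row=0 col=0 char='s'
After 2 (0): row=0 col=0 char='s'
After 3 (w): row=0 col=6 char='c'
After 4 (0): row=0 col=0 char='s'
After 5 (w): row=0 col=6 char='c'
After 6 (b): row=0 col=0 char='s'
After 7 (j): row=1 col=0 char='b'
After 8 (k): row=0 col=0 char='s'
After 9 (^): row=0 col=0 char='s'
After 10 (h): row=0 col=0 char='s'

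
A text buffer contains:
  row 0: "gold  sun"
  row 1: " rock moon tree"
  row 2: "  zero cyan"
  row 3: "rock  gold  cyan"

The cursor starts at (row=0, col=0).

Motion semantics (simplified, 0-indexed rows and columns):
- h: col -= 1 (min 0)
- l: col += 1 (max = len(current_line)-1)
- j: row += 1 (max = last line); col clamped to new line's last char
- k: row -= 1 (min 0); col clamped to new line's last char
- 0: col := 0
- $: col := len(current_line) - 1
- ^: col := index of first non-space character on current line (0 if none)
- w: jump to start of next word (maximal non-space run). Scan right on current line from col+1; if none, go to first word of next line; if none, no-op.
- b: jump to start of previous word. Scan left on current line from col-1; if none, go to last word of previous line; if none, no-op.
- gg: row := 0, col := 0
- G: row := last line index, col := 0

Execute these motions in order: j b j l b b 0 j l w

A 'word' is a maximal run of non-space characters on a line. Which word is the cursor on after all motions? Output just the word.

Answer: zero

Derivation:
After 1 (j): row=1 col=0 char='_'
After 2 (b): row=0 col=6 char='s'
After 3 (j): row=1 col=6 char='m'
After 4 (l): row=1 col=7 char='o'
After 5 (b): row=1 col=6 char='m'
After 6 (b): row=1 col=1 char='r'
After 7 (0): row=1 col=0 char='_'
After 8 (j): row=2 col=0 char='_'
After 9 (l): row=2 col=1 char='_'
After 10 (w): row=2 col=2 char='z'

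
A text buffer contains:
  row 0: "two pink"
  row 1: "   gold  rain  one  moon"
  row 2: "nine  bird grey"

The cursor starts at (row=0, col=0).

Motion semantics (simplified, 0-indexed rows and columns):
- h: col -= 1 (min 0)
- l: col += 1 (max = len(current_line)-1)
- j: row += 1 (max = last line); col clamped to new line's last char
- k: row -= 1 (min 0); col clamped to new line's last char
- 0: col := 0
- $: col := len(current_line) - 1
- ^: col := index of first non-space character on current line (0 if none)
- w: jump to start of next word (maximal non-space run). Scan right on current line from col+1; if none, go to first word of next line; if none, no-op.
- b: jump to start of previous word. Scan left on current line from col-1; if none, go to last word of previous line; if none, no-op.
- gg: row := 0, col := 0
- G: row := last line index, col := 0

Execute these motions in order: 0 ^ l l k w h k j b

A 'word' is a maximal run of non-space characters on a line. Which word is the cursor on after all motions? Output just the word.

Answer: pink

Derivation:
After 1 (0): row=0 col=0 char='t'
After 2 (^): row=0 col=0 char='t'
After 3 (l): row=0 col=1 char='w'
After 4 (l): row=0 col=2 char='o'
After 5 (k): row=0 col=2 char='o'
After 6 (w): row=0 col=4 char='p'
After 7 (h): row=0 col=3 char='_'
After 8 (k): row=0 col=3 char='_'
After 9 (j): row=1 col=3 char='g'
After 10 (b): row=0 col=4 char='p'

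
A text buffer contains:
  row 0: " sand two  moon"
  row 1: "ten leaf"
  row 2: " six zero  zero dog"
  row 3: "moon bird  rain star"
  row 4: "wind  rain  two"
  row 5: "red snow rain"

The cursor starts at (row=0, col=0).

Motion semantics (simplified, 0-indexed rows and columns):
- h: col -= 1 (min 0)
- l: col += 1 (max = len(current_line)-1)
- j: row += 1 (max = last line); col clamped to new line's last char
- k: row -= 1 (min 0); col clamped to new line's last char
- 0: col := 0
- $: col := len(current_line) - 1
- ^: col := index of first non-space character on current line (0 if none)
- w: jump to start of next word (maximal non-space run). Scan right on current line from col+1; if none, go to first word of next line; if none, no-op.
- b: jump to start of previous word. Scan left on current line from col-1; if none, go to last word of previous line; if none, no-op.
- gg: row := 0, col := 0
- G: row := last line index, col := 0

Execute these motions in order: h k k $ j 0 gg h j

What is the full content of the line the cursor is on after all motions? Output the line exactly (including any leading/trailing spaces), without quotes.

Answer: ten leaf

Derivation:
After 1 (h): row=0 col=0 char='_'
After 2 (k): row=0 col=0 char='_'
After 3 (k): row=0 col=0 char='_'
After 4 ($): row=0 col=14 char='n'
After 5 (j): row=1 col=7 char='f'
After 6 (0): row=1 col=0 char='t'
After 7 (gg): row=0 col=0 char='_'
After 8 (h): row=0 col=0 char='_'
After 9 (j): row=1 col=0 char='t'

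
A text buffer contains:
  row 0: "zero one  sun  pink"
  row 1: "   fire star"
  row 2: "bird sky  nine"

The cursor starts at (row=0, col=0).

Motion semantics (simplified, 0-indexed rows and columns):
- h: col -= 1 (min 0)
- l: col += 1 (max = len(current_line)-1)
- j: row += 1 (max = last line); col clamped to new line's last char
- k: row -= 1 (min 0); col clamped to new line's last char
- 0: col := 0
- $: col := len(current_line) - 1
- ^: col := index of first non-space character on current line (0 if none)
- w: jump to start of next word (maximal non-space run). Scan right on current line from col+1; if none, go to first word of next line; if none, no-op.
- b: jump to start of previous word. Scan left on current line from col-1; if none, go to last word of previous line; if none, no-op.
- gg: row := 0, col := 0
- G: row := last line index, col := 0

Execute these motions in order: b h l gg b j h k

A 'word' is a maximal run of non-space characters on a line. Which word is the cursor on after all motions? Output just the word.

Answer: zero

Derivation:
After 1 (b): row=0 col=0 char='z'
After 2 (h): row=0 col=0 char='z'
After 3 (l): row=0 col=1 char='e'
After 4 (gg): row=0 col=0 char='z'
After 5 (b): row=0 col=0 char='z'
After 6 (j): row=1 col=0 char='_'
After 7 (h): row=1 col=0 char='_'
After 8 (k): row=0 col=0 char='z'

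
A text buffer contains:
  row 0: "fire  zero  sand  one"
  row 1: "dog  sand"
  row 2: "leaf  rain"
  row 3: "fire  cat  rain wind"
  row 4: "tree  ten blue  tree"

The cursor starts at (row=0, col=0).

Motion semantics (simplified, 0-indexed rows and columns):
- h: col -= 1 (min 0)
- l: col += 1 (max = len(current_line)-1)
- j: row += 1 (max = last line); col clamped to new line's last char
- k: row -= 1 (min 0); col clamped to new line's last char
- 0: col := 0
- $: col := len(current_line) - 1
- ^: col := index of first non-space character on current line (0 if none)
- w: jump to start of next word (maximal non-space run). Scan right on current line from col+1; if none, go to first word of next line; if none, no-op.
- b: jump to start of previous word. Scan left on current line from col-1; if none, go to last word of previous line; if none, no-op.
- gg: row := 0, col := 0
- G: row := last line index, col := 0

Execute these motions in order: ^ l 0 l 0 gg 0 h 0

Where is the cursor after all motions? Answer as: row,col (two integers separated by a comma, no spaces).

After 1 (^): row=0 col=0 char='f'
After 2 (l): row=0 col=1 char='i'
After 3 (0): row=0 col=0 char='f'
After 4 (l): row=0 col=1 char='i'
After 5 (0): row=0 col=0 char='f'
After 6 (gg): row=0 col=0 char='f'
After 7 (0): row=0 col=0 char='f'
After 8 (h): row=0 col=0 char='f'
After 9 (0): row=0 col=0 char='f'

Answer: 0,0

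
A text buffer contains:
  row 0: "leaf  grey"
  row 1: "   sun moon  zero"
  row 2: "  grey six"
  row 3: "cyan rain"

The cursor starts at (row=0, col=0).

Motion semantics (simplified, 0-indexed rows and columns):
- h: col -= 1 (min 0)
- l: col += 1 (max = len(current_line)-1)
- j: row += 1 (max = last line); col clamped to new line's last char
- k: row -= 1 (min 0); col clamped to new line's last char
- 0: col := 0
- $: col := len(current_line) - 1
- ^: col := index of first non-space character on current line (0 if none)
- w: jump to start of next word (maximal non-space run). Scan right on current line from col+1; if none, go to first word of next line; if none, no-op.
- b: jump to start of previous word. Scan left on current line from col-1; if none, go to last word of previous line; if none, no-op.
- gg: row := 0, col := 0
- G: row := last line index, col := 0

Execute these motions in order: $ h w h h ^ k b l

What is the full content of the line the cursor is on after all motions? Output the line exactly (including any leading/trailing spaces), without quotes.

Answer: leaf  grey

Derivation:
After 1 ($): row=0 col=9 char='y'
After 2 (h): row=0 col=8 char='e'
After 3 (w): row=1 col=3 char='s'
After 4 (h): row=1 col=2 char='_'
After 5 (h): row=1 col=1 char='_'
After 6 (^): row=1 col=3 char='s'
After 7 (k): row=0 col=3 char='f'
After 8 (b): row=0 col=0 char='l'
After 9 (l): row=0 col=1 char='e'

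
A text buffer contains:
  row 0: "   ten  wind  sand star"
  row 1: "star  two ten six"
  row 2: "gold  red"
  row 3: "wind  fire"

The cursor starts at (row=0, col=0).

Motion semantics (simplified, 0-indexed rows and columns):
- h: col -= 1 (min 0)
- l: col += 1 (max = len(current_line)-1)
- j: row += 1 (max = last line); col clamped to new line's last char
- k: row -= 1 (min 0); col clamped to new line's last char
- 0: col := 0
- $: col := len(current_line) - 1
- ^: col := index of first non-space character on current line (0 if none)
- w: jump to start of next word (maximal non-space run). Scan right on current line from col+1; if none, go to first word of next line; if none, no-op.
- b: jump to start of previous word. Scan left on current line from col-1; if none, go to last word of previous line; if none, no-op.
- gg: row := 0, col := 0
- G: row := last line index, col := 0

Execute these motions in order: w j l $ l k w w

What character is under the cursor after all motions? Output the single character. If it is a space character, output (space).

After 1 (w): row=0 col=3 char='t'
After 2 (j): row=1 col=3 char='r'
After 3 (l): row=1 col=4 char='_'
After 4 ($): row=1 col=16 char='x'
After 5 (l): row=1 col=16 char='x'
After 6 (k): row=0 col=16 char='n'
After 7 (w): row=0 col=19 char='s'
After 8 (w): row=1 col=0 char='s'

Answer: s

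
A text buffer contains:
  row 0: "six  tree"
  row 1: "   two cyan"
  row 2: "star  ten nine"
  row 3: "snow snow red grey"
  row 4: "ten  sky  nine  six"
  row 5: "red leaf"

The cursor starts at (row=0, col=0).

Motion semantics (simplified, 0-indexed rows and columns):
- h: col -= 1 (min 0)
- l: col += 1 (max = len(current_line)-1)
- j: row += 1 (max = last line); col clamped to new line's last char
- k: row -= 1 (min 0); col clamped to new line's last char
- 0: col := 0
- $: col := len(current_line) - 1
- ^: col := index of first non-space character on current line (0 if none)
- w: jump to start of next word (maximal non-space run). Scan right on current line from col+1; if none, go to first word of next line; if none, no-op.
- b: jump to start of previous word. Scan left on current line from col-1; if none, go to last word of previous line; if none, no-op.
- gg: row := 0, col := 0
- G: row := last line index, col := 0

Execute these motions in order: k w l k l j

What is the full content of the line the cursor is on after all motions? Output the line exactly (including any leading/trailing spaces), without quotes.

Answer:    two cyan

Derivation:
After 1 (k): row=0 col=0 char='s'
After 2 (w): row=0 col=5 char='t'
After 3 (l): row=0 col=6 char='r'
After 4 (k): row=0 col=6 char='r'
After 5 (l): row=0 col=7 char='e'
After 6 (j): row=1 col=7 char='c'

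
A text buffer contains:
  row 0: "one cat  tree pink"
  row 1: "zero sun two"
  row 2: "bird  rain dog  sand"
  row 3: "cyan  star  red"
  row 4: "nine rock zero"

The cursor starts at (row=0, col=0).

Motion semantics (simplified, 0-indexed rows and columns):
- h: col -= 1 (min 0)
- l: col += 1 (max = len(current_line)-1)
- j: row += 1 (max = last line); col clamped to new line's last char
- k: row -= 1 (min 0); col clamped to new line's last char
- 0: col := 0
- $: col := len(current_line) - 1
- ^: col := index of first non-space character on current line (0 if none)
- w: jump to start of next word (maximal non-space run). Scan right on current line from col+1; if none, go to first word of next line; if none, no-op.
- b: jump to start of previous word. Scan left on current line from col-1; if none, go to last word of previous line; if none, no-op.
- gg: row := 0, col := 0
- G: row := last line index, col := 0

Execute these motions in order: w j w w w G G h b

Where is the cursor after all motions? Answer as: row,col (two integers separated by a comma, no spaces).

Answer: 3,12

Derivation:
After 1 (w): row=0 col=4 char='c'
After 2 (j): row=1 col=4 char='_'
After 3 (w): row=1 col=5 char='s'
After 4 (w): row=1 col=9 char='t'
After 5 (w): row=2 col=0 char='b'
After 6 (G): row=4 col=0 char='n'
After 7 (G): row=4 col=0 char='n'
After 8 (h): row=4 col=0 char='n'
After 9 (b): row=3 col=12 char='r'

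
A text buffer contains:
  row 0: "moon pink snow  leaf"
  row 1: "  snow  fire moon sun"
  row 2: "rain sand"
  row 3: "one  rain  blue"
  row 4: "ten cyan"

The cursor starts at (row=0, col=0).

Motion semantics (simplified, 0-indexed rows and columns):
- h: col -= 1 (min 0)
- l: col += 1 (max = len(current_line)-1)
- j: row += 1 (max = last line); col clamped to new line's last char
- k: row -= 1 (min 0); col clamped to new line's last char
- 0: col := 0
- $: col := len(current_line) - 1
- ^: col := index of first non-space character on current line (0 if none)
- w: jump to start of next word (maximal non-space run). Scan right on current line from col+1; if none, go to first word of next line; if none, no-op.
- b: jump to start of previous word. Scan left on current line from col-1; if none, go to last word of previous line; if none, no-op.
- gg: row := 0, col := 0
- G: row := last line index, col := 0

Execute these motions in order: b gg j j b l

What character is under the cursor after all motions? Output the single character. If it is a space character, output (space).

Answer: u

Derivation:
After 1 (b): row=0 col=0 char='m'
After 2 (gg): row=0 col=0 char='m'
After 3 (j): row=1 col=0 char='_'
After 4 (j): row=2 col=0 char='r'
After 5 (b): row=1 col=18 char='s'
After 6 (l): row=1 col=19 char='u'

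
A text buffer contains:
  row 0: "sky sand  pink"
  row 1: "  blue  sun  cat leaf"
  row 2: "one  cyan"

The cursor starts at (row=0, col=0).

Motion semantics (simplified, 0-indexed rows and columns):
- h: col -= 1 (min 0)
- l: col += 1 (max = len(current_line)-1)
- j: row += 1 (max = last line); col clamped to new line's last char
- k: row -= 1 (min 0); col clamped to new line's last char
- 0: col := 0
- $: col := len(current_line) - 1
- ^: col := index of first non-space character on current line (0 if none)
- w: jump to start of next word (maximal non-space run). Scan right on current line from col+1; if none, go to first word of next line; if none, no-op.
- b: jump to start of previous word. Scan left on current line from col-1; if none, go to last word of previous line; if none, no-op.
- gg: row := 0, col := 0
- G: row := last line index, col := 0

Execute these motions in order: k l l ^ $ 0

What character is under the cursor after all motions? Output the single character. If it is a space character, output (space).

After 1 (k): row=0 col=0 char='s'
After 2 (l): row=0 col=1 char='k'
After 3 (l): row=0 col=2 char='y'
After 4 (^): row=0 col=0 char='s'
After 5 ($): row=0 col=13 char='k'
After 6 (0): row=0 col=0 char='s'

Answer: s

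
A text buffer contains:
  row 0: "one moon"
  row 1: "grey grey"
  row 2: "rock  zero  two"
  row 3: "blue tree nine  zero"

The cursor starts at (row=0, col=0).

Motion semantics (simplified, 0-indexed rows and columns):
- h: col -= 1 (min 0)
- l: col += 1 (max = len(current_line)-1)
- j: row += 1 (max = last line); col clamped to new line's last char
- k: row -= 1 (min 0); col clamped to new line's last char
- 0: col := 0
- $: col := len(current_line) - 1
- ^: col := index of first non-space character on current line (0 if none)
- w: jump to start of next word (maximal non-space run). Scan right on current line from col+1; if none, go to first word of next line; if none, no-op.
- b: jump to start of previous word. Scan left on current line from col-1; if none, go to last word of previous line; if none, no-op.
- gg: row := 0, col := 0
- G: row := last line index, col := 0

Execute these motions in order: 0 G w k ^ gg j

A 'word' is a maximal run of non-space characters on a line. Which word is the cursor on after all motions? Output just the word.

Answer: grey

Derivation:
After 1 (0): row=0 col=0 char='o'
After 2 (G): row=3 col=0 char='b'
After 3 (w): row=3 col=5 char='t'
After 4 (k): row=2 col=5 char='_'
After 5 (^): row=2 col=0 char='r'
After 6 (gg): row=0 col=0 char='o'
After 7 (j): row=1 col=0 char='g'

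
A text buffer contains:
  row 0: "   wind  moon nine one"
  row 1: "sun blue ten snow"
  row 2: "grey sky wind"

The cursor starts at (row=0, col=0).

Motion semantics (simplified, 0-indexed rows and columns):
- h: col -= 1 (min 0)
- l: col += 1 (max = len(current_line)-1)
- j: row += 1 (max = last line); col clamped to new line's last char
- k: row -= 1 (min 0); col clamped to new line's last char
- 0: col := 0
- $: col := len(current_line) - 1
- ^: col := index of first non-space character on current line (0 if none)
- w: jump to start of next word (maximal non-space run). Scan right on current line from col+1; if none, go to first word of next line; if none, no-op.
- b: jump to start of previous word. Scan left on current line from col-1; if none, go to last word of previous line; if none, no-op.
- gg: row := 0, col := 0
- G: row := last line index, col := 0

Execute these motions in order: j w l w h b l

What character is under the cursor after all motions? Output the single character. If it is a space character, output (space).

Answer: l

Derivation:
After 1 (j): row=1 col=0 char='s'
After 2 (w): row=1 col=4 char='b'
After 3 (l): row=1 col=5 char='l'
After 4 (w): row=1 col=9 char='t'
After 5 (h): row=1 col=8 char='_'
After 6 (b): row=1 col=4 char='b'
After 7 (l): row=1 col=5 char='l'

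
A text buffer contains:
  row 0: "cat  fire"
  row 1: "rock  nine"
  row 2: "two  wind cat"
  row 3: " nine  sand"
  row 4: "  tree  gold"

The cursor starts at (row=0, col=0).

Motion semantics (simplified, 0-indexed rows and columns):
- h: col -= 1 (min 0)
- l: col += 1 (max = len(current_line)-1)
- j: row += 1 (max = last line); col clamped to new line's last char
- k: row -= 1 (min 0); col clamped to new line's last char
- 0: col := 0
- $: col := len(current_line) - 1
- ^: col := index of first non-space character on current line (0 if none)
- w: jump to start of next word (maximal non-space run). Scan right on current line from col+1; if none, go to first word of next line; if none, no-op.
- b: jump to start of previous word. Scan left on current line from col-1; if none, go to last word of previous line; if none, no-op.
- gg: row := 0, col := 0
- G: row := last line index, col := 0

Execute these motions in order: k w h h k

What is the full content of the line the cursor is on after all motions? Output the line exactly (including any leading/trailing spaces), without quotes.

Answer: cat  fire

Derivation:
After 1 (k): row=0 col=0 char='c'
After 2 (w): row=0 col=5 char='f'
After 3 (h): row=0 col=4 char='_'
After 4 (h): row=0 col=3 char='_'
After 5 (k): row=0 col=3 char='_'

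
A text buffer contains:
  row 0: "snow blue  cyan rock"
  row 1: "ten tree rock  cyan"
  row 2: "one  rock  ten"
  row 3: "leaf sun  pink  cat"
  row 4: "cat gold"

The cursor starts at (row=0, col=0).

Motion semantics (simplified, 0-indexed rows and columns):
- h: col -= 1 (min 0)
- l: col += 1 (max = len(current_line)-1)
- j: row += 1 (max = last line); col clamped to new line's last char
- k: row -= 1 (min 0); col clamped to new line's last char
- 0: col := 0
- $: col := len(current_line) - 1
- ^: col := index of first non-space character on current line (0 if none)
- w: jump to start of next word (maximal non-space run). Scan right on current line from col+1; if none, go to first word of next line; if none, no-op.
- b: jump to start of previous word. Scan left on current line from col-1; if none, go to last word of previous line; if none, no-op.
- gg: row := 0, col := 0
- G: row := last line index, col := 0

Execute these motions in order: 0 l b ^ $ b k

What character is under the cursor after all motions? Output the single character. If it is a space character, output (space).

After 1 (0): row=0 col=0 char='s'
After 2 (l): row=0 col=1 char='n'
After 3 (b): row=0 col=0 char='s'
After 4 (^): row=0 col=0 char='s'
After 5 ($): row=0 col=19 char='k'
After 6 (b): row=0 col=16 char='r'
After 7 (k): row=0 col=16 char='r'

Answer: r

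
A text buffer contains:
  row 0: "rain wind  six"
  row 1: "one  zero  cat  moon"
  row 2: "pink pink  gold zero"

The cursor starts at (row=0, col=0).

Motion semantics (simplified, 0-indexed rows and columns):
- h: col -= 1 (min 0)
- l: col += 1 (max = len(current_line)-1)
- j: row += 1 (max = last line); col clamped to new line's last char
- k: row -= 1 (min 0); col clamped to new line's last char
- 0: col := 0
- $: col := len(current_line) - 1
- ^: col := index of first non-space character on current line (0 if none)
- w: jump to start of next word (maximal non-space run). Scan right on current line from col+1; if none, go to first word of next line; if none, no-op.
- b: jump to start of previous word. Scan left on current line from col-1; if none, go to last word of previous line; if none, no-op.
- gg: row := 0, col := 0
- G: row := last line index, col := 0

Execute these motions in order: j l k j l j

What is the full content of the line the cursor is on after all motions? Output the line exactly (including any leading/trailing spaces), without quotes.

After 1 (j): row=1 col=0 char='o'
After 2 (l): row=1 col=1 char='n'
After 3 (k): row=0 col=1 char='a'
After 4 (j): row=1 col=1 char='n'
After 5 (l): row=1 col=2 char='e'
After 6 (j): row=2 col=2 char='n'

Answer: pink pink  gold zero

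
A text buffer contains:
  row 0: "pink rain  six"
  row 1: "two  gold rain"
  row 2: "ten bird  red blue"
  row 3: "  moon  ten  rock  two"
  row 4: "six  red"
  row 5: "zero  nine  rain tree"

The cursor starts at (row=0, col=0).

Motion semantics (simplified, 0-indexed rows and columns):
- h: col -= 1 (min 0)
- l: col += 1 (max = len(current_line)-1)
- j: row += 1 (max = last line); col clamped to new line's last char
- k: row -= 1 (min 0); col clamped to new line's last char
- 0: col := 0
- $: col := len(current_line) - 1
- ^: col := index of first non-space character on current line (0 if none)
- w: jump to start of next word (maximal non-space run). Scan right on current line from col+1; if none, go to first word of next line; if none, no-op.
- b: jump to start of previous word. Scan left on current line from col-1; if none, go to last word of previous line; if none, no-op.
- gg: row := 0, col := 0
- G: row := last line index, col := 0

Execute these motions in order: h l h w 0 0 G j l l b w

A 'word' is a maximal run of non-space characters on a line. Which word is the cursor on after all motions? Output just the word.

After 1 (h): row=0 col=0 char='p'
After 2 (l): row=0 col=1 char='i'
After 3 (h): row=0 col=0 char='p'
After 4 (w): row=0 col=5 char='r'
After 5 (0): row=0 col=0 char='p'
After 6 (0): row=0 col=0 char='p'
After 7 (G): row=5 col=0 char='z'
After 8 (j): row=5 col=0 char='z'
After 9 (l): row=5 col=1 char='e'
After 10 (l): row=5 col=2 char='r'
After 11 (b): row=5 col=0 char='z'
After 12 (w): row=5 col=6 char='n'

Answer: nine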